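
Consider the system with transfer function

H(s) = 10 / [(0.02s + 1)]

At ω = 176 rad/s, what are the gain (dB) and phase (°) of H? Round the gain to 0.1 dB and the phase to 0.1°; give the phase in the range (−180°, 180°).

At ω = 176 rad/s:
pole (1 + j176·0.02) = 1 + j3.52 → |·| ≈ 3.6593, ∠ ≈ 74.14°
|H| = 10 · 1 / (3.6593) ≈ 2.7328
Gain = 20 log₁₀(2.7328) ≈ 8.73 dB
∠H = (0°) − (74.14°) = -74.14°

8.7 dB, -74.1°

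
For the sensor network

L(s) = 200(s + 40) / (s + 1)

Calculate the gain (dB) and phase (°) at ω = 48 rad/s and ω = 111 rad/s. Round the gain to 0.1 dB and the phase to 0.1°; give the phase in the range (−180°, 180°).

ω = 48: 48.3 dB, -38.6°; ω = 111: 46.6 dB, -19.3°

At s = jω = j48:
zero (s+40): 40 + j48 → |·| = √(40²+48²) = √3904 ≈ 62.482, ∠ = arctan(48/40) ≈ 50.19°
pole (s+1): 1 + j48 → |·| = √(1²+48²) = √2305 ≈ 48.01, ∠ = arctan(48/1) ≈ 88.81°
|L| = 200 · 62.482 / 48.01 ≈ 260.29
Gain = 20 log₁₀(260.29) ≈ 48.31 dB
∠L = 50.19° − 88.81° = -38.62°

At s = jω = j111:
zero (s+40): 40 + j111 → |·| = √(40²+111²) = √13921 ≈ 117.99, ∠ = arctan(111/40) ≈ 70.18°
pole (s+1): 1 + j111 → |·| = √(1²+111²) = √12322 ≈ 111, ∠ = arctan(111/1) ≈ 89.48°
|L| = 200 · 117.99 / 111 ≈ 212.59
Gain = 20 log₁₀(212.59) ≈ 46.55 dB
∠L = 70.18° − 89.48° = -19.30°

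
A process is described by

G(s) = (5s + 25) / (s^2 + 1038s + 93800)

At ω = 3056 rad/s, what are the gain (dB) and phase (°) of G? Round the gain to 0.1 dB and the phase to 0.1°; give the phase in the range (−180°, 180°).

-56.1 dB, -71.2°

Substitute s = j3056:
Numerator: 5(j3056) + 25 = 25 + j15280
Denominator: (j3056)^2 + 1038(j3056) + 93800 = -9245336 + j3172128
|N| = √(25² + 15280²) ≈ 15280, ∠N ≈ 89.91°
|D| = √(9245336² + 3172128²) ≈ 9.7744e+06, ∠D ≈ 161.06°
|G| = 15280 / 9.7744e+06 ≈ 0.0015633
Gain = 20 log₁₀(0.0015633) ≈ -56.12 dB
∠G = 89.91° − 161.06° = -71.15°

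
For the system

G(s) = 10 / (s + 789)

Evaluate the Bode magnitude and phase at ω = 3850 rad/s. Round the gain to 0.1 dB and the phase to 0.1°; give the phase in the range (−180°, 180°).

At s = jω = j3850:
pole (s+789): 789 + j3850 → |·| = √(789²+3850²) = √15445021 ≈ 3930, ∠ = arctan(3850/789) ≈ 78.42°
|G| = 10 / 3930 ≈ 0.0025445
Gain = 20 log₁₀(0.0025445) ≈ -51.89 dB
∠G = 0.00° − 78.42° = -78.42°

-51.9 dB, -78.4°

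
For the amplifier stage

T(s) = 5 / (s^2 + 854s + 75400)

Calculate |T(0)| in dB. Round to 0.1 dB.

-83.6 dB

T(0) = 5 / 75400 ≈ 6.6313e-05
20 log₁₀(6.6313e-05) ≈ -83.57 dB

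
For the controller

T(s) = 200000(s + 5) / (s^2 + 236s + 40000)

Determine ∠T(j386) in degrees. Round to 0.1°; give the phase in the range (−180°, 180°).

-50.9°

At s = jω = j386:
zero (s+5): 5 + j386 → |·| = √(5²+386²) = √149021 ≈ 386.03, ∠ = arctan(386/5) ≈ 89.26°
quadratic: (j386)² + 236·j386 + 40000 = -108996 + j91096 → |·| ≈ 1.4205e+05, ∠ ≈ 140.11°
∠T = 89.26° − 140.11° = -50.85°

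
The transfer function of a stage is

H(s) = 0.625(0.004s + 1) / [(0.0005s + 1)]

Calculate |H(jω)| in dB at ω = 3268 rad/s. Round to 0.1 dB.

At ω = 3268 rad/s:
zero (1 + j3268·0.004) = 1 + j13.072 → |·| ≈ 13.11, ∠ ≈ 85.63°
pole (1 + j3268·0.0005) = 1 + j1.634 → |·| ≈ 1.9157, ∠ ≈ 58.53°
|H| = 0.625 · 13.11 / (1.9157) ≈ 4.2772
Gain = 20 log₁₀(4.2772) ≈ 12.62 dB

12.6 dB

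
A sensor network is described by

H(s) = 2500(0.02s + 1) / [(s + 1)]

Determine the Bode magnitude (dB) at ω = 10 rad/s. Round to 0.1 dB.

48.1 dB

At ω = 10 rad/s:
zero (1 + j10·0.02) = 1 + j0.2 → |·| ≈ 1.0198, ∠ ≈ 11.31°
pole (1 + j10·1) = 1 + j10 → |·| ≈ 10.05, ∠ ≈ 84.29°
|H| = 2500 · 1.0198 / (10.05) ≈ 253.68
Gain = 20 log₁₀(253.68) ≈ 48.09 dB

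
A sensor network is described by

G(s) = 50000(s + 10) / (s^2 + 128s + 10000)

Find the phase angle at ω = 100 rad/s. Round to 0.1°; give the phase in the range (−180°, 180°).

At s = jω = j100:
zero (s+10): 10 + j100 → |·| = √(10²+100²) = √10100 ≈ 100.5, ∠ = arctan(100/10) ≈ 84.29°
quadratic: (j100)² + 128·j100 + 10000 = 0 + j12800 → |·| ≈ 12800, ∠ ≈ 90.00°
∠G = 84.29° − 90.00° = -5.71°

-5.7°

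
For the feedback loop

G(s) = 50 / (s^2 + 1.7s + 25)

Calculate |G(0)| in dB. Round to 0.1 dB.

G(0) = 50 / 25 = 2
20 log₁₀(2) ≈ 6.02 dB

6.0 dB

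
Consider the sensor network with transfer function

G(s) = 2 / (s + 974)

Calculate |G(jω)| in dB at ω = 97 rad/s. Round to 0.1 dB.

Substitute s = j97:
Numerator: 2 = 2 + j0
Denominator: (j97) + 974 = 974 + j97
|N| = √(2² + 0²) ≈ 2, ∠N ≈ 0.00°
|D| = √(974² + 97²) ≈ 978.82, ∠D ≈ 5.69°
|G| = 2 / 978.82 ≈ 0.0020433
Gain = 20 log₁₀(0.0020433) ≈ -53.79 dB

-53.8 dB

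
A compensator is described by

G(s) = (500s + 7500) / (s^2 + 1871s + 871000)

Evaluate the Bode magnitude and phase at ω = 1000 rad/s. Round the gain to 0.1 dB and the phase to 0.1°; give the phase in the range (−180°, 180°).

-11.5 dB, -4.8°

Substitute s = j1000:
Numerator: 500(j1000) + 7500 = 7500 + j500000
Denominator: (j1000)^2 + 1871(j1000) + 871000 = -129000 + j1871000
|N| = √(7500² + 500000²) ≈ 5.0006e+05, ∠N ≈ 89.14°
|D| = √(129000² + 1871000²) ≈ 1.8754e+06, ∠D ≈ 93.94°
|G| = 5.0006e+05 / 1.8754e+06 ≈ 0.26664
Gain = 20 log₁₀(0.26664) ≈ -11.48 dB
∠G = 89.14° − 93.94° = -4.80°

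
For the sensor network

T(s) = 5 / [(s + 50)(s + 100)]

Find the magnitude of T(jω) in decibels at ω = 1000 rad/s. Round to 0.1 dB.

-106.1 dB

At s = jω = j1000:
pole (s+50): 50 + j1000 → |·| = √(50²+1000²) = √1002500 ≈ 1001.2, ∠ = arctan(1000/50) ≈ 87.14°
pole (s+100): 100 + j1000 → |·| = √(100²+1000²) = √1010000 ≈ 1005, ∠ = arctan(1000/100) ≈ 84.29°
|T| = 5 / 1.0062e+06 ≈ 4.9692e-06
Gain = 20 log₁₀(4.9692e-06) ≈ -106.07 dB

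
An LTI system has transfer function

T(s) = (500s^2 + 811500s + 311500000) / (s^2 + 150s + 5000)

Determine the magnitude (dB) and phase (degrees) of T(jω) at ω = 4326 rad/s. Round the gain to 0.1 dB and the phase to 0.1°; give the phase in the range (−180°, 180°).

Substitute s = j4326:
Numerator: 500(j4326)^2 + 811500(j4326) + 311500000 = -9045638000 + j3510549000
Denominator: (j4326)^2 + 150(j4326) + 5000 = -18709276 + j648900
|N| = √(9045638000² + 3510549000²) ≈ 9.703e+09, ∠N ≈ 158.79°
|D| = √(18709276² + 648900²) ≈ 1.8721e+07, ∠D ≈ 178.01°
|T| = 9.703e+09 / 1.8721e+07 ≈ 518.29
Gain = 20 log₁₀(518.29) ≈ 54.29 dB
∠T = 158.79° − 178.01° = -19.22°

54.3 dB, -19.2°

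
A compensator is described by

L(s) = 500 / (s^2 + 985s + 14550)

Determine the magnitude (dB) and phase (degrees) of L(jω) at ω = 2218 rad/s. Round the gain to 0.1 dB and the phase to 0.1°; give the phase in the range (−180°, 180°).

Substitute s = j2218:
Numerator: 500 = 500 + j0
Denominator: (j2218)^2 + 985(j2218) + 14550 = -4904974 + j2184730
|N| = √(500² + 0²) ≈ 500, ∠N ≈ 0.00°
|D| = √(4904974² + 2184730²) ≈ 5.3695e+06, ∠D ≈ 155.99°
|L| = 500 / 5.3695e+06 ≈ 9.3119e-05
Gain = 20 log₁₀(9.3119e-05) ≈ -80.62 dB
∠L = 0.00° − 155.99° = -155.99°

-80.6 dB, -156.0°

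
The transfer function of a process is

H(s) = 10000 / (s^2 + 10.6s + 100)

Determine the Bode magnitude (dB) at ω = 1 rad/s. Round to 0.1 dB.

40.0 dB

At s = jω = j1:
quadratic: (j1)² + 10.6·j1 + 100 = 99 + j10.6 → |·| ≈ 99.566, ∠ ≈ 6.11°
|H| = 10000 / 99.566 ≈ 100.44
Gain = 20 log₁₀(100.44) ≈ 40.04 dB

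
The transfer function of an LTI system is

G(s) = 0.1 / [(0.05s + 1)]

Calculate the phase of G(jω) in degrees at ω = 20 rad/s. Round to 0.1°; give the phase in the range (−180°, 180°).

-45.0°

At ω = 20 rad/s:
pole (1 + j20·0.05) = 1 + j1 → |·| ≈ 1.4142, ∠ ≈ 45.00°
∠G = (0°) − (45.00°) = -45.00°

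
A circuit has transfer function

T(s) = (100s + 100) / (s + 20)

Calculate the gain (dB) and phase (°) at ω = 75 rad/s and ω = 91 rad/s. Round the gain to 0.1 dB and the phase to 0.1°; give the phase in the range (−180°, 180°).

Substitute s = j75:
Numerator: 100(j75) + 100 = 100 + j7500
Denominator: (j75) + 20 = 20 + j75
|N| = √(100² + 7500²) ≈ 7500.7, ∠N ≈ 89.24°
|D| = √(20² + 75²) ≈ 77.621, ∠D ≈ 75.07°
|T| = 7500.7 / 77.621 ≈ 96.632
Gain = 20 log₁₀(96.632) ≈ 39.70 dB
∠T = 89.24° − 75.07° = 14.17°

Substitute s = j91:
Numerator: 100(j91) + 100 = 100 + j9100
Denominator: (j91) + 20 = 20 + j91
|N| = √(100² + 9100²) ≈ 9100.5, ∠N ≈ 89.37°
|D| = √(20² + 91²) ≈ 93.172, ∠D ≈ 77.60°
|T| = 9100.5 / 93.172 ≈ 97.674
Gain = 20 log₁₀(97.674) ≈ 39.80 dB
∠T = 89.37° − 77.60° = 11.77°

ω = 75: 39.7 dB, 14.2°; ω = 91: 39.8 dB, 11.8°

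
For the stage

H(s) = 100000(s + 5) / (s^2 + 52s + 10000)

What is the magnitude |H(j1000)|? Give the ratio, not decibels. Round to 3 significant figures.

At s = jω = j1000:
zero (s+5): 5 + j1000 → |·| = √(5²+1000²) = √1000025 ≈ 1000, ∠ = arctan(1000/5) ≈ 89.71°
quadratic: (j1000)² + 52·j1000 + 10000 = -990000 + j52000 → |·| ≈ 9.9136e+05, ∠ ≈ 176.99°
|H| = 100000 · 1000 / 9.9136e+05 ≈ 100.87

101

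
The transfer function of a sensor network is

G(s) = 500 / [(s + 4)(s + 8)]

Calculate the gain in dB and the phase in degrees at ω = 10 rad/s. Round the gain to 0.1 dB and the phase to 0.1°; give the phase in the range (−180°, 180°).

11.2 dB, -119.5°

At s = jω = j10:
pole (s+4): 4 + j10 → |·| = √(4²+10²) = √116 ≈ 10.77, ∠ = arctan(10/4) ≈ 68.20°
pole (s+8): 8 + j10 → |·| = √(8²+10²) = √164 ≈ 12.806, ∠ = arctan(10/8) ≈ 51.34°
|G| = 500 / 137.92 ≈ 3.6253
Gain = 20 log₁₀(3.6253) ≈ 11.19 dB
∠G = 0.00° − 119.54° = -119.54°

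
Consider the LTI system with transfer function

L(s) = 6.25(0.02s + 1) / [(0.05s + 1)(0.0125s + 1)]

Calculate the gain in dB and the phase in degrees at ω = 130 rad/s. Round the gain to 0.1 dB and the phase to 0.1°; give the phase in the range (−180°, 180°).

At ω = 130 rad/s:
zero (1 + j130·0.02) = 1 + j2.6 → |·| ≈ 2.7857, ∠ ≈ 68.96°
pole (1 + j130·0.05) = 1 + j6.5 → |·| ≈ 6.5765, ∠ ≈ 81.25°
pole (1 + j130·0.0125) = 1 + j1.625 → |·| ≈ 1.908, ∠ ≈ 58.39°
|L| = 6.25 · 2.7857 / (6.5765 · 1.908) ≈ 1.3875
Gain = 20 log₁₀(1.3875) ≈ 2.84 dB
∠L = (68.96°) − (81.25° + 58.39°) = -70.68°

2.8 dB, -70.7°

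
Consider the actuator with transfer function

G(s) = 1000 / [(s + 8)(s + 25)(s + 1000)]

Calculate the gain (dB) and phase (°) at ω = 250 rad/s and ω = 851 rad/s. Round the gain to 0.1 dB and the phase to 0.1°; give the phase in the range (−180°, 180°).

ω = 250: -96.2 dB, 173.5°; ω = 851: -119.6 dB, 141.8°

At s = jω = j250:
pole (s+8): 8 + j250 → |·| = √(8²+250²) = √62564 ≈ 250.13, ∠ = arctan(250/8) ≈ 88.17°
pole (s+25): 25 + j250 → |·| = √(25²+250²) = √63125 ≈ 251.25, ∠ = arctan(250/25) ≈ 84.29°
pole (s+1000): 1000 + j250 → |·| = √(1000²+250²) = √1062500 ≈ 1030.8, ∠ = arctan(250/1000) ≈ 14.04°
|G| = 1000 / 6.4781e+07 ≈ 1.5437e-05
Gain = 20 log₁₀(1.5437e-05) ≈ -96.23 dB
∠G = 0.00° − 186.50° = -186.50° ≡ 173.50° (principal value)

At s = jω = j851:
pole (s+8): 8 + j851 → |·| = √(8²+851²) = √724265 ≈ 851.04, ∠ = arctan(851/8) ≈ 89.46°
pole (s+25): 25 + j851 → |·| = √(25²+851²) = √724826 ≈ 851.37, ∠ = arctan(851/25) ≈ 88.32°
pole (s+1000): 1000 + j851 → |·| = √(1000²+851²) = √1724201 ≈ 1313.1, ∠ = arctan(851/1000) ≈ 40.40°
|G| = 1000 / 9.5141e+08 ≈ 1.0511e-06
Gain = 20 log₁₀(1.0511e-06) ≈ -119.57 dB
∠G = 0.00° − 218.18° = -218.18° ≡ 141.82° (principal value)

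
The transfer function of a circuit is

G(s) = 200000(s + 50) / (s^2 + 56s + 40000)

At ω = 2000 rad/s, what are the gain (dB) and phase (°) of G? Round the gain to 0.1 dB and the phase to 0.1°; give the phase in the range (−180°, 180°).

40.1 dB, -89.8°

At s = jω = j2000:
zero (s+50): 50 + j2000 → |·| = √(50²+2000²) = √4002500 ≈ 2000.6, ∠ = arctan(2000/50) ≈ 88.57°
quadratic: (j2000)² + 56·j2000 + 40000 = -3960000 + j112000 → |·| ≈ 3.9616e+06, ∠ ≈ 178.38°
|G| = 200000 · 2000.6 / 3.9616e+06 ≈ 101
Gain = 20 log₁₀(101) ≈ 40.09 dB
∠G = 88.57° − 178.38° = -89.81°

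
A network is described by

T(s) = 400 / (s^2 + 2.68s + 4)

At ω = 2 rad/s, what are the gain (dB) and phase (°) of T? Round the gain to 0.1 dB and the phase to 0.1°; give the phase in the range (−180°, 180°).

37.5 dB, -90.0°

At s = jω = j2:
quadratic: (j2)² + 2.68·j2 + 4 = 0 + j5.36 → |·| ≈ 5.36, ∠ ≈ 90.00°
|T| = 400 / 5.36 ≈ 74.627
Gain = 20 log₁₀(74.627) ≈ 37.46 dB
∠T = 0.00° − 90.00° = -90.00°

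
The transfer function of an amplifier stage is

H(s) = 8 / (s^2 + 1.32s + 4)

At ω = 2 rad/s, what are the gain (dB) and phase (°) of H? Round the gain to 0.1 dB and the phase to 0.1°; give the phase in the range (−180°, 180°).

At s = jω = j2:
quadratic: (j2)² + 1.32·j2 + 4 = 0 + j2.64 → |·| ≈ 2.64, ∠ ≈ 90.00°
|H| = 8 / 2.64 ≈ 3.0303
Gain = 20 log₁₀(3.0303) ≈ 9.63 dB
∠H = 0.00° − 90.00° = -90.00°

9.6 dB, -90.0°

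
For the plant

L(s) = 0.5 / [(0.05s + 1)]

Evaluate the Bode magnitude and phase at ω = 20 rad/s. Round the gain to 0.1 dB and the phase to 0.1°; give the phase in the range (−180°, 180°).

-9.0 dB, -45.0°

At ω = 20 rad/s:
pole (1 + j20·0.05) = 1 + j1 → |·| ≈ 1.4142, ∠ ≈ 45.00°
|L| = 0.5 · 1 / (1.4142) ≈ 0.35356
Gain = 20 log₁₀(0.35356) ≈ -9.03 dB
∠L = (0°) − (45.00°) = -45.00°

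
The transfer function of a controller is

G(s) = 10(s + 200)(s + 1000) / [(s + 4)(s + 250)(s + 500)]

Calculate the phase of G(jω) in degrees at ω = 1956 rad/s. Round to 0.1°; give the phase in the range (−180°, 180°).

At s = jω = j1956:
zero (s+200): 200 + j1956 → |·| = √(200²+1956²) = √3865936 ≈ 1966.2, ∠ = arctan(1956/200) ≈ 84.16°
zero (s+1000): 1000 + j1956 → |·| = √(1000²+1956²) = √4825936 ≈ 2196.8, ∠ = arctan(1956/1000) ≈ 62.92°
pole (s+4): 4 + j1956 → |·| = √(4²+1956²) = √3825952 ≈ 1956, ∠ = arctan(1956/4) ≈ 89.88°
pole (s+250): 250 + j1956 → |·| = √(250²+1956²) = √3888436 ≈ 1971.9, ∠ = arctan(1956/250) ≈ 82.72°
pole (s+500): 500 + j1956 → |·| = √(500²+1956²) = √4075936 ≈ 2018.9, ∠ = arctan(1956/500) ≈ 75.66°
∠G = 147.08° − 248.26° = -101.18°

-101.2°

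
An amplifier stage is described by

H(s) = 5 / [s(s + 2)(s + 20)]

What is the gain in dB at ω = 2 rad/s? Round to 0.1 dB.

At s = jω = j2:
pole (s+2): 2 + j2 → |·| = √(2²+2²) = √8 ≈ 2.8284, ∠ = arctan(2/2) ≈ 45.00°
pole (s+20): 20 + j2 → |·| = √(20²+2²) = √404 ≈ 20.1, ∠ = arctan(2/20) ≈ 5.71°
pole at origin: |s| = 2, ∠ = 90.00° (in denominator)
|H| = 5 / 113.7 ≈ 0.043975
Gain = 20 log₁₀(0.043975) ≈ -27.14 dB

-27.1 dB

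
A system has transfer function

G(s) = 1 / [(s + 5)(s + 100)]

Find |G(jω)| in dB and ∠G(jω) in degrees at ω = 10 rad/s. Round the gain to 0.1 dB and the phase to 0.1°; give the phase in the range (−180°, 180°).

At s = jω = j10:
pole (s+5): 5 + j10 → |·| = √(5²+10²) = √125 ≈ 11.18, ∠ = arctan(10/5) ≈ 63.43°
pole (s+100): 100 + j10 → |·| = √(100²+10²) = √10100 ≈ 100.5, ∠ = arctan(10/100) ≈ 5.71°
|G| = 1 / 1123.6 ≈ 0.00089
Gain = 20 log₁₀(0.00089) ≈ -61.01 dB
∠G = 0.00° − 69.14° = -69.14°

-61.0 dB, -69.1°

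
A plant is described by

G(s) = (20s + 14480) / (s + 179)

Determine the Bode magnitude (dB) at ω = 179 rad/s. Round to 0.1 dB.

Substitute s = j179:
Numerator: 20(j179) + 14480 = 14480 + j3580
Denominator: (j179) + 179 = 179 + j179
|N| = √(14480² + 3580²) ≈ 14916, ∠N ≈ 13.89°
|D| = √(179² + 179²) ≈ 253.14, ∠D ≈ 45.00°
|G| = 14916 / 253.14 ≈ 58.924
Gain = 20 log₁₀(58.924) ≈ 35.41 dB

35.4 dB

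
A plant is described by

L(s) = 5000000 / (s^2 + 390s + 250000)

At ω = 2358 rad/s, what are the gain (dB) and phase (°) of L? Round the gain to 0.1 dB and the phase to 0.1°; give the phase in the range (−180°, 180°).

At s = jω = j2358:
quadratic: (j2358)² + 390·j2358 + 250000 = -5310164 + j919620 → |·| ≈ 5.3892e+06, ∠ ≈ 170.17°
|L| = 5000000 / 5.3892e+06 ≈ 0.92778
Gain = 20 log₁₀(0.92778) ≈ -0.65 dB
∠L = 0.00° − 170.17° = -170.17°

-0.7 dB, -170.2°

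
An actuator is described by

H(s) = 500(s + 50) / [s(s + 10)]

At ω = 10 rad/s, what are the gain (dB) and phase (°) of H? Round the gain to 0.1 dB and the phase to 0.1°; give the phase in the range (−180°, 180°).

45.1 dB, -123.7°

At s = jω = j10:
zero (s+50): 50 + j10 → |·| = √(50²+10²) = √2600 ≈ 50.99, ∠ = arctan(10/50) ≈ 11.31°
pole (s+10): 10 + j10 → |·| = √(10²+10²) = √200 ≈ 14.142, ∠ = arctan(10/10) ≈ 45.00°
pole at origin: |s| = 10, ∠ = 90.00° (in denominator)
|H| = 500 · 50.99 / 141.42 ≈ 180.28
Gain = 20 log₁₀(180.28) ≈ 45.12 dB
∠H = 11.31° − 135.00° = -123.69°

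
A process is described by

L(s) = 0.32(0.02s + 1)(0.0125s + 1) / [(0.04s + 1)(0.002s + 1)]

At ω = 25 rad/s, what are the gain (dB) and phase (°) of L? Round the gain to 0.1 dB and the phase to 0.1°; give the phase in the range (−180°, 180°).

-11.5 dB, -3.9°

At ω = 25 rad/s:
zero (1 + j25·0.02) = 1 + j0.5 → |·| ≈ 1.118, ∠ ≈ 26.57°
zero (1 + j25·0.0125) = 1 + j0.3125 → |·| ≈ 1.0477, ∠ ≈ 17.35°
pole (1 + j25·0.04) = 1 + j1 → |·| ≈ 1.4142, ∠ ≈ 45.00°
pole (1 + j25·0.002) = 1 + j0.05 → |·| ≈ 1.0012, ∠ ≈ 2.86°
|L| = 0.32 · 1.118 · 1.0477 / (1.4142 · 1.0012) ≈ 0.26473
Gain = 20 log₁₀(0.26473) ≈ -11.54 dB
∠L = (26.57° + 17.35°) − (45.00° + 2.86°) = -3.94°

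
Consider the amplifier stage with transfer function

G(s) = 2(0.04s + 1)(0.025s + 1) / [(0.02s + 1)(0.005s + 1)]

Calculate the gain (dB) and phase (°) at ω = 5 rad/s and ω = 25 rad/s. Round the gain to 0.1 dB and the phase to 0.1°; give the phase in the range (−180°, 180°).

ω = 5: 6.2 dB, 11.3°; ω = 25: 9.4 dB, 43.3°

At ω = 5 rad/s:
zero (1 + j5·0.04) = 1 + j0.2 → |·| ≈ 1.0198, ∠ ≈ 11.31°
zero (1 + j5·0.025) = 1 + j0.125 → |·| ≈ 1.0078, ∠ ≈ 7.13°
pole (1 + j5·0.02) = 1 + j0.1 → |·| ≈ 1.005, ∠ ≈ 5.71°
pole (1 + j5·0.005) = 1 + j0.025 → |·| ≈ 1.0003, ∠ ≈ 1.43°
|G| = 2 · 1.0198 · 1.0078 / (1.005 · 1.0003) ≈ 2.0447
Gain = 20 log₁₀(2.0447) ≈ 6.21 dB
∠G = (11.31° + 7.13°) − (5.71° + 1.43°) = 11.30°

At ω = 25 rad/s:
zero (1 + j25·0.04) = 1 + j1 → |·| ≈ 1.4142, ∠ ≈ 45.00°
zero (1 + j25·0.025) = 1 + j0.625 → |·| ≈ 1.1792, ∠ ≈ 32.01°
pole (1 + j25·0.02) = 1 + j0.5 → |·| ≈ 1.118, ∠ ≈ 26.57°
pole (1 + j25·0.005) = 1 + j0.125 → |·| ≈ 1.0078, ∠ ≈ 7.13°
|G| = 2 · 1.4142 · 1.1792 / (1.118 · 1.0078) ≈ 2.9601
Gain = 20 log₁₀(2.9601) ≈ 9.43 dB
∠G = (45.00° + 32.01°) − (26.57° + 7.13°) = 43.31°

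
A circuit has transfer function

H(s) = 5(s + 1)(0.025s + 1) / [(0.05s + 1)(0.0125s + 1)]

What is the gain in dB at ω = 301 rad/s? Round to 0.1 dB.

At ω = 301 rad/s:
zero (1 + j301·1) = 1 + j301 → |·| ≈ 301, ∠ ≈ 89.81°
zero (1 + j301·0.025) = 1 + j7.525 → |·| ≈ 7.5912, ∠ ≈ 82.43°
pole (1 + j301·0.05) = 1 + j15.05 → |·| ≈ 15.083, ∠ ≈ 86.20°
pole (1 + j301·0.0125) = 1 + j3.7625 → |·| ≈ 3.8931, ∠ ≈ 75.12°
|H| = 5 · 301 · 7.5912 / (15.083 · 3.8931) ≈ 194.56
Gain = 20 log₁₀(194.56) ≈ 45.78 dB

45.8 dB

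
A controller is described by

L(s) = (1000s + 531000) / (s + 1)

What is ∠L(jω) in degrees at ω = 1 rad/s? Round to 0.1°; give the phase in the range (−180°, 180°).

Substitute s = j1:
Numerator: 1000(j1) + 531000 = 531000 + j1000
Denominator: (j1) + 1 = 1 + j1
|N| = √(531000² + 1000²) ≈ 5.31e+05, ∠N ≈ 0.11°
|D| = √(1² + 1²) ≈ 1.4142, ∠D ≈ 45.00°
∠L = 0.11° − 45.00° = -44.89°

-44.9°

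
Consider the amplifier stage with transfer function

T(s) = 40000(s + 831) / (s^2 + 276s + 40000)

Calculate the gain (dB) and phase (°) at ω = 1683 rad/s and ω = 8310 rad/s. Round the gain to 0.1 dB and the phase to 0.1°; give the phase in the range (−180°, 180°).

At s = jω = j1683:
zero (s+831): 831 + j1683 → |·| = √(831²+1683²) = √3523050 ≈ 1877, ∠ = arctan(1683/831) ≈ 63.72°
quadratic: (j1683)² + 276·j1683 + 40000 = -2792489 + j464508 → |·| ≈ 2.8309e+06, ∠ ≈ 170.56°
|T| = 40000 · 1877 / 2.8309e+06 ≈ 26.522
Gain = 20 log₁₀(26.522) ≈ 28.47 dB
∠T = 63.72° − 170.56° = -106.84°

At s = jω = j8310:
zero (s+831): 831 + j8310 → |·| = √(831²+8310²) = √69746661 ≈ 8351.4, ∠ = arctan(8310/831) ≈ 84.29°
quadratic: (j8310)² + 276·j8310 + 40000 = -69016100 + j2293560 → |·| ≈ 6.9054e+07, ∠ ≈ 178.10°
|T| = 40000 · 8351.4 / 6.9054e+07 ≈ 4.8376
Gain = 20 log₁₀(4.8376) ≈ 13.69 dB
∠T = 84.29° − 178.10° = -93.81°

ω = 1683: 28.5 dB, -106.8°; ω = 8310: 13.7 dB, -93.8°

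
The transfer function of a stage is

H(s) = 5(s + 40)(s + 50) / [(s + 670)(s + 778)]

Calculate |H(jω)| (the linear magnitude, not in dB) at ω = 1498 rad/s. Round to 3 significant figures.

At s = jω = j1498:
zero (s+40): 40 + j1498 → |·| = √(40²+1498²) = √2245604 ≈ 1498.5, ∠ = arctan(1498/40) ≈ 88.47°
zero (s+50): 50 + j1498 → |·| = √(50²+1498²) = √2246504 ≈ 1498.8, ∠ = arctan(1498/50) ≈ 88.09°
pole (s+670): 670 + j1498 → |·| = √(670²+1498²) = √2692904 ≈ 1641, ∠ = arctan(1498/670) ≈ 65.90°
pole (s+778): 778 + j1498 → |·| = √(778²+1498²) = √2849288 ≈ 1688, ∠ = arctan(1498/778) ≈ 62.55°
|H| = 5 · 2.246e+06 / 2.77e+06 ≈ 4.0542

4.05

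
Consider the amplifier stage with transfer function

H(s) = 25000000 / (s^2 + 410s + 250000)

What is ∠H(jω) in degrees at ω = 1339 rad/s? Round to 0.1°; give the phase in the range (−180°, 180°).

At s = jω = j1339:
quadratic: (j1339)² + 410·j1339 + 250000 = -1542921 + j548990 → |·| ≈ 1.6377e+06, ∠ ≈ 160.41°
∠H = 0.00° − 160.41° = -160.41°

-160.4°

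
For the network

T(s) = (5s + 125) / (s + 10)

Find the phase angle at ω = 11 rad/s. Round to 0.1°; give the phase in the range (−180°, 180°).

-24.0°

Substitute s = j11:
Numerator: 5(j11) + 125 = 125 + j55
Denominator: (j11) + 10 = 10 + j11
|N| = √(125² + 55²) ≈ 136.57, ∠N ≈ 23.75°
|D| = √(10² + 11²) ≈ 14.866, ∠D ≈ 47.73°
∠T = 23.75° − 47.73° = -23.98°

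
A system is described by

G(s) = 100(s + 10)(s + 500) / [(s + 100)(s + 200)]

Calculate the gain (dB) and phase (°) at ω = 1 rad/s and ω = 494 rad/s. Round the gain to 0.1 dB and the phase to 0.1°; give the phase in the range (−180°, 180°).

ω = 1: 28.0 dB, 5.0°; ω = 494: 42.2 dB, -13.0°

At s = jω = j1:
zero (s+10): 10 + j1 → |·| = √(10²+1²) = √101 ≈ 10.05, ∠ = arctan(1/10) ≈ 5.71°
zero (s+500): 500 + j1 → |·| = √(500²+1²) = √250001 ≈ 500, ∠ = arctan(1/500) ≈ 0.11°
pole (s+100): 100 + j1 → |·| = √(100²+1²) = √10001 ≈ 100, ∠ = arctan(1/100) ≈ 0.57°
pole (s+200): 200 + j1 → |·| = √(200²+1²) = √40001 ≈ 200, ∠ = arctan(1/200) ≈ 0.29°
|G| = 100 · 5025 / 20000 ≈ 25.125
Gain = 20 log₁₀(25.125) ≈ 28.00 dB
∠G = 5.82° − 0.86° = 4.96°

At s = jω = j494:
zero (s+10): 10 + j494 → |·| = √(10²+494²) = √244136 ≈ 494.1, ∠ = arctan(494/10) ≈ 88.84°
zero (s+500): 500 + j494 → |·| = √(500²+494²) = √494036 ≈ 702.88, ∠ = arctan(494/500) ≈ 44.65°
pole (s+100): 100 + j494 → |·| = √(100²+494²) = √254036 ≈ 504.02, ∠ = arctan(494/100) ≈ 78.56°
pole (s+200): 200 + j494 → |·| = √(200²+494²) = √284036 ≈ 532.95, ∠ = arctan(494/200) ≈ 67.96°
|G| = 100 · 3.4729e+05 / 2.6862e+05 ≈ 129.29
Gain = 20 log₁₀(129.29) ≈ 42.23 dB
∠G = 133.49° − 146.52° = -13.03°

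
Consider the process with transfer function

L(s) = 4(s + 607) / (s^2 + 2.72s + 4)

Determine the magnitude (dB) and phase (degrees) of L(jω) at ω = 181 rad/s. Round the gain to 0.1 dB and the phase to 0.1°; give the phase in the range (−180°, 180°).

At s = jω = j181:
zero (s+607): 607 + j181 → |·| = √(607²+181²) = √401210 ≈ 633.41, ∠ = arctan(181/607) ≈ 16.60°
quadratic: (j181)² + 2.72·j181 + 4 = -32757 + j492.32 → |·| ≈ 32761, ∠ ≈ 179.14°
|L| = 4 · 633.41 / 32761 ≈ 0.077337
Gain = 20 log₁₀(0.077337) ≈ -22.23 dB
∠L = 16.60° − 179.14° = -162.54°

-22.2 dB, -162.5°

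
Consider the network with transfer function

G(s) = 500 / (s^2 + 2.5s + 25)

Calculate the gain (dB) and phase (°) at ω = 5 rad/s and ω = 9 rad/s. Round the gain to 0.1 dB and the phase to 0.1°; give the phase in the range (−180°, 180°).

ω = 5: 32.0 dB, -90.0°; ω = 9: 18.4 dB, -158.1°

At s = jω = j5:
quadratic: (j5)² + 2.5·j5 + 25 = 0 + j12.5 → |·| ≈ 12.5, ∠ ≈ 90.00°
|G| = 500 / 12.5 ≈ 40
Gain = 20 log₁₀(40) ≈ 32.04 dB
∠G = 0.00° − 90.00° = -90.00°

At s = jω = j9:
quadratic: (j9)² + 2.5·j9 + 25 = -56 + j22.5 → |·| ≈ 60.351, ∠ ≈ 158.11°
|G| = 500 / 60.351 ≈ 8.2849
Gain = 20 log₁₀(8.2849) ≈ 18.37 dB
∠G = 0.00° − 158.11° = -158.11°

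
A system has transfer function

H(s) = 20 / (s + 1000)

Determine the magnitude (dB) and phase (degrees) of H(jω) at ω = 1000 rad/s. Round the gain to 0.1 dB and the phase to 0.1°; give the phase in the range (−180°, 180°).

-37.0 dB, -45.0°

Substitute s = j1000:
Numerator: 20 = 20 + j0
Denominator: (j1000) + 1000 = 1000 + j1000
|N| = √(20² + 0²) ≈ 20, ∠N ≈ 0.00°
|D| = √(1000² + 1000²) ≈ 1414.2, ∠D ≈ 45.00°
|H| = 20 / 1414.2 ≈ 0.014142
Gain = 20 log₁₀(0.014142) ≈ -36.99 dB
∠H = 0.00° − 45.00° = -45.00°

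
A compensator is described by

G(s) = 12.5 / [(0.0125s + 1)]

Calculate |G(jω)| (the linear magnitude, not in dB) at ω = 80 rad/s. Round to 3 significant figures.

8.84

At ω = 80 rad/s:
pole (1 + j80·0.0125) = 1 + j1 → |·| ≈ 1.4142, ∠ ≈ 45.00°
|G| = 12.5 · 1 / (1.4142) ≈ 8.8389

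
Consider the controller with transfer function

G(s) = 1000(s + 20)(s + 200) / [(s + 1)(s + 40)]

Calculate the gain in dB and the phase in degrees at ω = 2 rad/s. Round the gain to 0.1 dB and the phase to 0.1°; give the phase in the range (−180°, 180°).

At s = jω = j2:
zero (s+20): 20 + j2 → |·| = √(20²+2²) = √404 ≈ 20.1, ∠ = arctan(2/20) ≈ 5.71°
zero (s+200): 200 + j2 → |·| = √(200²+2²) = √40004 ≈ 200.01, ∠ = arctan(2/200) ≈ 0.57°
pole (s+1): 1 + j2 → |·| = √(1²+2²) = √5 ≈ 2.2361, ∠ = arctan(2/1) ≈ 63.43°
pole (s+40): 40 + j2 → |·| = √(40²+2²) = √1604 ≈ 40.05, ∠ = arctan(2/40) ≈ 2.86°
|G| = 1000 · 4020.2 / 89.556 ≈ 44890
Gain = 20 log₁₀(44890) ≈ 93.04 dB
∠G = 6.28° − 66.29° = -60.01°

93.0 dB, -60.0°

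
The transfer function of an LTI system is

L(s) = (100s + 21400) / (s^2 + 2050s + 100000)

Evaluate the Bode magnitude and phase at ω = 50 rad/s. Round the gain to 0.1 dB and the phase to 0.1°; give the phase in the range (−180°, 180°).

-16.2 dB, -33.3°

Substitute s = j50:
Numerator: 100(j50) + 21400 = 21400 + j5000
Denominator: (j50)^2 + 2050(j50) + 100000 = 97500 + j102500
|N| = √(21400² + 5000²) ≈ 21976, ∠N ≈ 13.15°
|D| = √(97500² + 102500²) ≈ 1.4147e+05, ∠D ≈ 46.43°
|L| = 21976 / 1.4147e+05 ≈ 0.15534
Gain = 20 log₁₀(0.15534) ≈ -16.17 dB
∠L = 13.15° − 46.43° = -33.28°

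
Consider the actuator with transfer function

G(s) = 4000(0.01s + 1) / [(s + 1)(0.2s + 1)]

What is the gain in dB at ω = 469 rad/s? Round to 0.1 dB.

At ω = 469 rad/s:
zero (1 + j469·0.01) = 1 + j4.69 → |·| ≈ 4.7954, ∠ ≈ 77.96°
pole (1 + j469·1) = 1 + j469 → |·| ≈ 469, ∠ ≈ 89.88°
pole (1 + j469·0.2) = 1 + j93.8 → |·| ≈ 93.805, ∠ ≈ 89.39°
|G| = 4000 · 4.7954 / (469 · 93.805) ≈ 0.436
Gain = 20 log₁₀(0.436) ≈ -7.21 dB

-7.2 dB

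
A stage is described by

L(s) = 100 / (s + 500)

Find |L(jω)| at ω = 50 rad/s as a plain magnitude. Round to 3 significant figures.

Substitute s = j50:
Numerator: 100 = 100 + j0
Denominator: (j50) + 500 = 500 + j50
|N| = √(100² + 0²) ≈ 100, ∠N ≈ 0.00°
|D| = √(500² + 50²) ≈ 502.49, ∠D ≈ 5.71°
|L| = 100 / 502.49 ≈ 0.19901

0.199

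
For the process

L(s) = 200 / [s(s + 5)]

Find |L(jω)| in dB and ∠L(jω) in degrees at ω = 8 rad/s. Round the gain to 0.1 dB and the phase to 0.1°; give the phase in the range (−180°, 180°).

At s = jω = j8:
pole (s+5): 5 + j8 → |·| = √(5²+8²) = √89 ≈ 9.434, ∠ = arctan(8/5) ≈ 57.99°
pole at origin: |s| = 8, ∠ = 90.00° (in denominator)
|L| = 200 / 75.472 ≈ 2.65
Gain = 20 log₁₀(2.65) ≈ 8.46 dB
∠L = 0.00° − 147.99° = -147.99°

8.5 dB, -148.0°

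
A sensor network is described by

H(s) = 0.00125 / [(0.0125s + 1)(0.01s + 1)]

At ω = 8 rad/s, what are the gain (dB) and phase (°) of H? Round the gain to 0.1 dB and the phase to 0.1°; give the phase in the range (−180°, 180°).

At ω = 8 rad/s:
pole (1 + j8·0.0125) = 1 + j0.1 → |·| ≈ 1.005, ∠ ≈ 5.71°
pole (1 + j8·0.01) = 1 + j0.08 → |·| ≈ 1.0032, ∠ ≈ 4.57°
|H| = 0.00125 · 1 / (1.005 · 1.0032) ≈ 0.0012398
Gain = 20 log₁₀(0.0012398) ≈ -58.13 dB
∠H = (0°) − (5.71° + 4.57°) = -10.28°

-58.1 dB, -10.3°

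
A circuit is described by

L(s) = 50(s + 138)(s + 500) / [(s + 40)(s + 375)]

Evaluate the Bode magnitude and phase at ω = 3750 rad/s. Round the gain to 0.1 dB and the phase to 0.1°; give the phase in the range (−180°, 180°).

At s = jω = j3750:
zero (s+138): 138 + j3750 → |·| = √(138²+3750²) = √14081544 ≈ 3752.5, ∠ = arctan(3750/138) ≈ 87.89°
zero (s+500): 500 + j3750 → |·| = √(500²+3750²) = √14312500 ≈ 3783.2, ∠ = arctan(3750/500) ≈ 82.41°
pole (s+40): 40 + j3750 → |·| = √(40²+3750²) = √14064100 ≈ 3750.2, ∠ = arctan(3750/40) ≈ 89.39°
pole (s+375): 375 + j3750 → |·| = √(375²+3750²) = √14203125 ≈ 3768.7, ∠ = arctan(3750/375) ≈ 84.29°
|L| = 50 · 1.4196e+07 / 1.4133e+07 ≈ 50.223
Gain = 20 log₁₀(50.223) ≈ 34.02 dB
∠L = 170.30° − 173.68° = -3.38°

34.0 dB, -3.4°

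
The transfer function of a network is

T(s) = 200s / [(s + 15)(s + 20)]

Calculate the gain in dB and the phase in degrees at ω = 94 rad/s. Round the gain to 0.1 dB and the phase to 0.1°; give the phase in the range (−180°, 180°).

At s = jω = j94:
zero at origin: s = j94 → |·| = 94, ∠ = 90.00°
pole (s+15): 15 + j94 → |·| = √(15²+94²) = √9061 ≈ 95.189, ∠ = arctan(94/15) ≈ 80.93°
pole (s+20): 20 + j94 → |·| = √(20²+94²) = √9236 ≈ 96.104, ∠ = arctan(94/20) ≈ 77.99°
|T| = 200 · 94 / 9148 ≈ 2.0551
Gain = 20 log₁₀(2.0551) ≈ 6.26 dB
∠T = 90.00° − 158.92° = -68.92°

6.3 dB, -68.9°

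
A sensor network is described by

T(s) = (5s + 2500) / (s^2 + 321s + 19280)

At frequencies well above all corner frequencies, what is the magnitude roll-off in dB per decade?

-20 dB/decade

Each pole contributes −20 dB/decade at high frequency; each zero contributes +20 dB/decade.
Net: 1 zero(s) − 2 pole(s) → -20 dB/decade.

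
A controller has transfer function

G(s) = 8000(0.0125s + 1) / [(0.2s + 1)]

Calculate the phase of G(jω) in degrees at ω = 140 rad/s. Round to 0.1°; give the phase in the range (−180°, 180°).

At ω = 140 rad/s:
zero (1 + j140·0.0125) = 1 + j1.75 → |·| ≈ 2.0156, ∠ ≈ 60.26°
pole (1 + j140·0.2) = 1 + j28 → |·| ≈ 28.018, ∠ ≈ 87.95°
∠G = (60.26°) − (87.95°) = -27.69°

-27.7°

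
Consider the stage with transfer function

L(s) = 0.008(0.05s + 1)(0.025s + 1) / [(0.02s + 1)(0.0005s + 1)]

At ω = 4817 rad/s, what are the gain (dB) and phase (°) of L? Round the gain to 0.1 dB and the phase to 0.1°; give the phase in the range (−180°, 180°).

-0.7 dB, 22.4°

At ω = 4817 rad/s:
zero (1 + j4817·0.05) = 1 + j240.85 → |·| ≈ 240.85, ∠ ≈ 89.76°
zero (1 + j4817·0.025) = 1 + j120.425 → |·| ≈ 120.43, ∠ ≈ 89.52°
pole (1 + j4817·0.02) = 1 + j96.34 → |·| ≈ 96.345, ∠ ≈ 89.41°
pole (1 + j4817·0.0005) = 1 + j2.4085 → |·| ≈ 2.6078, ∠ ≈ 67.45°
|L| = 0.008 · 240.85 · 120.43 / (96.345 · 2.6078) ≈ 0.92357
Gain = 20 log₁₀(0.92357) ≈ -0.69 dB
∠L = (89.76° + 89.52°) − (89.41° + 67.45°) = 22.42°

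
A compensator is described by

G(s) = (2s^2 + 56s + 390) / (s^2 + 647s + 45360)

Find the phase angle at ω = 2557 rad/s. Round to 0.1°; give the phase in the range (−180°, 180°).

Substitute s = j2557:
Numerator: 2(j2557)^2 + 56(j2557) + 390 = -13076108 + j143192
Denominator: (j2557)^2 + 647(j2557) + 45360 = -6492889 + j1654379
|N| = √(13076108² + 143192²) ≈ 1.3077e+07, ∠N ≈ 179.37°
|D| = √(6492889² + 1654379²) ≈ 6.7003e+06, ∠D ≈ 165.71°
∠G = 179.37° − 165.71° = 13.66°

13.7°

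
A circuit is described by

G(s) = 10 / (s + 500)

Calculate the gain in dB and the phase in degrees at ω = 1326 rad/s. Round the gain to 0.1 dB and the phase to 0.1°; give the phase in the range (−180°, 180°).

-43.0 dB, -69.3°

At s = jω = j1326:
pole (s+500): 500 + j1326 → |·| = √(500²+1326²) = √2008276 ≈ 1417.1, ∠ = arctan(1326/500) ≈ 69.34°
|G| = 10 / 1417.1 ≈ 0.0070567
Gain = 20 log₁₀(0.0070567) ≈ -43.03 dB
∠G = 0.00° − 69.34° = -69.34°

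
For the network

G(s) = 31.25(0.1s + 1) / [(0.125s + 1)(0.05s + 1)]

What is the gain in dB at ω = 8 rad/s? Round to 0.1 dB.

At ω = 8 rad/s:
zero (1 + j8·0.1) = 1 + j0.8 → |·| ≈ 1.2806, ∠ ≈ 38.66°
pole (1 + j8·0.125) = 1 + j1 → |·| ≈ 1.4142, ∠ ≈ 45.00°
pole (1 + j8·0.05) = 1 + j0.4 → |·| ≈ 1.077, ∠ ≈ 21.80°
|G| = 31.25 · 1.2806 / (1.4142 · 1.077) ≈ 26.275
Gain = 20 log₁₀(26.275) ≈ 28.39 dB

28.4 dB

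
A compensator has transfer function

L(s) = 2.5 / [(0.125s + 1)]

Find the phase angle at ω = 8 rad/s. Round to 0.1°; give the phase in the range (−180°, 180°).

At ω = 8 rad/s:
pole (1 + j8·0.125) = 1 + j1 → |·| ≈ 1.4142, ∠ ≈ 45.00°
∠L = (0°) − (45.00°) = -45.00°

-45.0°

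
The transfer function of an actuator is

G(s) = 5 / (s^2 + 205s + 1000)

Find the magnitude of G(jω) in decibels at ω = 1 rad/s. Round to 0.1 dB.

Substitute s = j1:
Numerator: 5 = 5 + j0
Denominator: (j1)^2 + 205(j1) + 1000 = 999 + j205
|N| = √(5² + 0²) ≈ 5, ∠N ≈ 0.00°
|D| = √(999² + 205²) ≈ 1019.8, ∠D ≈ 11.60°
|G| = 5 / 1019.8 ≈ 0.0049029
Gain = 20 log₁₀(0.0049029) ≈ -46.19 dB

-46.2 dB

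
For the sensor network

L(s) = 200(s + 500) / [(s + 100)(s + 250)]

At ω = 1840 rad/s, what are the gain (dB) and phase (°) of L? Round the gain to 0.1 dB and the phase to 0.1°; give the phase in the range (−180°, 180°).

-19.1 dB, -94.4°

At s = jω = j1840:
zero (s+500): 500 + j1840 → |·| = √(500²+1840²) = √3635600 ≈ 1906.7, ∠ = arctan(1840/500) ≈ 74.80°
pole (s+100): 100 + j1840 → |·| = √(100²+1840²) = √3395600 ≈ 1842.7, ∠ = arctan(1840/100) ≈ 86.89°
pole (s+250): 250 + j1840 → |·| = √(250²+1840²) = √3448100 ≈ 1856.9, ∠ = arctan(1840/250) ≈ 82.26°
|L| = 200 · 1906.7 / 3.4217e+06 ≈ 0.11145
Gain = 20 log₁₀(0.11145) ≈ -19.06 dB
∠L = 74.80° − 169.15° = -94.35°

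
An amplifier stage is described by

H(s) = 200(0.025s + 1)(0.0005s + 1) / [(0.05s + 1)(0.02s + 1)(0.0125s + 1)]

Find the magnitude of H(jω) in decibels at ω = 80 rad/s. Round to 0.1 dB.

At ω = 80 rad/s:
zero (1 + j80·0.025) = 1 + j2 → |·| ≈ 2.2361, ∠ ≈ 63.43°
zero (1 + j80·0.0005) = 1 + j0.04 → |·| ≈ 1.0008, ∠ ≈ 2.29°
pole (1 + j80·0.05) = 1 + j4 → |·| ≈ 4.1231, ∠ ≈ 75.96°
pole (1 + j80·0.02) = 1 + j1.6 → |·| ≈ 1.8868, ∠ ≈ 57.99°
pole (1 + j80·0.0125) = 1 + j1 → |·| ≈ 1.4142, ∠ ≈ 45.00°
|H| = 200 · 2.2361 · 1.0008 / (4.1231 · 1.8868 · 1.4142) ≈ 40.683
Gain = 20 log₁₀(40.683) ≈ 32.19 dB

32.2 dB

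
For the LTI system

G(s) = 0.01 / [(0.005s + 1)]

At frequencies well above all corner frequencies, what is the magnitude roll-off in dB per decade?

-20 dB/decade

Each pole contributes −20 dB/decade at high frequency; each zero contributes +20 dB/decade.
Net: 0 zero(s) − 1 pole(s) → -20 dB/decade.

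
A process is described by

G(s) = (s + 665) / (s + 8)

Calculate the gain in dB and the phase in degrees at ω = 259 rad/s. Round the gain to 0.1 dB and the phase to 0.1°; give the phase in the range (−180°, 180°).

8.8 dB, -67.0°

At s = jω = j259:
zero (s+665): 665 + j259 → |·| = √(665²+259²) = √509306 ≈ 713.66, ∠ = arctan(259/665) ≈ 21.28°
pole (s+8): 8 + j259 → |·| = √(8²+259²) = √67145 ≈ 259.12, ∠ = arctan(259/8) ≈ 88.23°
|G| = 1 · 713.66 / 259.12 ≈ 2.7542
Gain = 20 log₁₀(2.7542) ≈ 8.80 dB
∠G = 21.28° − 88.23° = -66.95°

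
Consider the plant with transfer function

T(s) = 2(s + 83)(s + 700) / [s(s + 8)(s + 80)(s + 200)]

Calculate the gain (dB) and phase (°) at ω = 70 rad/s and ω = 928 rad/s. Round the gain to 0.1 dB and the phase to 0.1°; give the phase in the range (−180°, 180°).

At s = jω = j70:
zero (s+83): 83 + j70 → |·| = √(83²+70²) = √11789 ≈ 108.58, ∠ = arctan(70/83) ≈ 40.14°
zero (s+700): 700 + j70 → |·| = √(700²+70²) = √494900 ≈ 703.49, ∠ = arctan(70/700) ≈ 5.71°
pole (s+8): 8 + j70 → |·| = √(8²+70²) = √4964 ≈ 70.456, ∠ = arctan(70/8) ≈ 83.48°
pole (s+80): 80 + j70 → |·| = √(80²+70²) = √11300 ≈ 106.3, ∠ = arctan(70/80) ≈ 41.19°
pole (s+200): 200 + j70 → |·| = √(200²+70²) = √44900 ≈ 211.9, ∠ = arctan(70/200) ≈ 19.29°
pole at origin: |s| = 70, ∠ = 90.00° (in denominator)
|T| = 2 · 76385 / 1.1109e+08 ≈ 0.0013752
Gain = 20 log₁₀(0.0013752) ≈ -57.23 dB
∠T = 45.85° − 233.96° = -188.11° ≡ 171.89° (principal value)

At s = jω = j928:
zero (s+83): 83 + j928 → |·| = √(83²+928²) = √868073 ≈ 931.7, ∠ = arctan(928/83) ≈ 84.89°
zero (s+700): 700 + j928 → |·| = √(700²+928²) = √1351184 ≈ 1162.4, ∠ = arctan(928/700) ≈ 52.97°
pole (s+8): 8 + j928 → |·| = √(8²+928²) = √861248 ≈ 928.03, ∠ = arctan(928/8) ≈ 89.51°
pole (s+80): 80 + j928 → |·| = √(80²+928²) = √867584 ≈ 931.44, ∠ = arctan(928/80) ≈ 85.07°
pole (s+200): 200 + j928 → |·| = √(200²+928²) = √901184 ≈ 949.31, ∠ = arctan(928/200) ≈ 77.84°
pole at origin: |s| = 928, ∠ = 90.00° (in denominator)
|T| = 2 · 1.083e+06 / 7.6151e+11 ≈ 2.8443e-06
Gain = 20 log₁₀(2.8443e-06) ≈ -110.92 dB
∠T = 137.86° − 342.42° = -204.56° ≡ 155.44° (principal value)

ω = 70: -57.2 dB, 171.9°; ω = 928: -110.9 dB, 155.4°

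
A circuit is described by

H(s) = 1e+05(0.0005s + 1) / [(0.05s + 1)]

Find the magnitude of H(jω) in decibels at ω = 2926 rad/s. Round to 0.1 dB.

61.7 dB

At ω = 2926 rad/s:
zero (1 + j2926·0.0005) = 1 + j1.463 → |·| ≈ 1.7721, ∠ ≈ 55.65°
pole (1 + j2926·0.05) = 1 + j146.3 → |·| ≈ 146.3, ∠ ≈ 89.61°
|H| = 1e+05 · 1.7721 / (146.3) ≈ 1211.3
Gain = 20 log₁₀(1211.3) ≈ 61.67 dB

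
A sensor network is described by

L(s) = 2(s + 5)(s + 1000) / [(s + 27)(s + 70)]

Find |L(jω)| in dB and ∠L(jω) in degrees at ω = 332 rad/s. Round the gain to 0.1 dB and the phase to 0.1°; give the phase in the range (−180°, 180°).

15.8 dB, -55.9°

At s = jω = j332:
zero (s+5): 5 + j332 → |·| = √(5²+332²) = √110249 ≈ 332.04, ∠ = arctan(332/5) ≈ 89.14°
zero (s+1000): 1000 + j332 → |·| = √(1000²+332²) = √1110224 ≈ 1053.7, ∠ = arctan(332/1000) ≈ 18.37°
pole (s+27): 27 + j332 → |·| = √(27²+332²) = √110953 ≈ 333.1, ∠ = arctan(332/27) ≈ 85.35°
pole (s+70): 70 + j332 → |·| = √(70²+332²) = √115124 ≈ 339.3, ∠ = arctan(332/70) ≈ 78.09°
|L| = 2 · 3.4987e+05 / 1.1302e+05 ≈ 6.1913
Gain = 20 log₁₀(6.1913) ≈ 15.84 dB
∠L = 107.51° − 163.44° = -55.93°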